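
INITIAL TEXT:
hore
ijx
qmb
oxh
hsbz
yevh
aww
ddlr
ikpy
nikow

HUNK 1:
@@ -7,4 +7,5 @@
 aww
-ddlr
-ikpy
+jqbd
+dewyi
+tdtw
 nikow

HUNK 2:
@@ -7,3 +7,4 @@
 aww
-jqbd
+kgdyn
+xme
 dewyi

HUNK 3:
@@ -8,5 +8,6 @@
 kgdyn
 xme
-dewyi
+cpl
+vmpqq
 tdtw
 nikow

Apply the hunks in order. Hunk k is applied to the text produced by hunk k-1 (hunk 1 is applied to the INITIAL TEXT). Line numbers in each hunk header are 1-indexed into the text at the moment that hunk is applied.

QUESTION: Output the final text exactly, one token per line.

Hunk 1: at line 7 remove [ddlr,ikpy] add [jqbd,dewyi,tdtw] -> 11 lines: hore ijx qmb oxh hsbz yevh aww jqbd dewyi tdtw nikow
Hunk 2: at line 7 remove [jqbd] add [kgdyn,xme] -> 12 lines: hore ijx qmb oxh hsbz yevh aww kgdyn xme dewyi tdtw nikow
Hunk 3: at line 8 remove [dewyi] add [cpl,vmpqq] -> 13 lines: hore ijx qmb oxh hsbz yevh aww kgdyn xme cpl vmpqq tdtw nikow

Answer: hore
ijx
qmb
oxh
hsbz
yevh
aww
kgdyn
xme
cpl
vmpqq
tdtw
nikow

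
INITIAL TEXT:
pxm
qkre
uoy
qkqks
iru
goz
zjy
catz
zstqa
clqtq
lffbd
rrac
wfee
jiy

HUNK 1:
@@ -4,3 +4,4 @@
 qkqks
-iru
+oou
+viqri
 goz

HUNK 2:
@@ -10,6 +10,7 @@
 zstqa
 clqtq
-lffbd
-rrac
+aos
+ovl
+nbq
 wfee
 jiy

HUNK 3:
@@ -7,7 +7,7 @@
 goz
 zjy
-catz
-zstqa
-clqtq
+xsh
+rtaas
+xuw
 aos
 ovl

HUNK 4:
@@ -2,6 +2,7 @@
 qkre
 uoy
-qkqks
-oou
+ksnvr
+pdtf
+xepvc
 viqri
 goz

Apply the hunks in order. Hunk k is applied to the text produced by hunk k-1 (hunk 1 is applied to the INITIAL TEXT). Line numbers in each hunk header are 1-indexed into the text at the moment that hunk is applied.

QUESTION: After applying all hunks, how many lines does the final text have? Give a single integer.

Hunk 1: at line 4 remove [iru] add [oou,viqri] -> 15 lines: pxm qkre uoy qkqks oou viqri goz zjy catz zstqa clqtq lffbd rrac wfee jiy
Hunk 2: at line 10 remove [lffbd,rrac] add [aos,ovl,nbq] -> 16 lines: pxm qkre uoy qkqks oou viqri goz zjy catz zstqa clqtq aos ovl nbq wfee jiy
Hunk 3: at line 7 remove [catz,zstqa,clqtq] add [xsh,rtaas,xuw] -> 16 lines: pxm qkre uoy qkqks oou viqri goz zjy xsh rtaas xuw aos ovl nbq wfee jiy
Hunk 4: at line 2 remove [qkqks,oou] add [ksnvr,pdtf,xepvc] -> 17 lines: pxm qkre uoy ksnvr pdtf xepvc viqri goz zjy xsh rtaas xuw aos ovl nbq wfee jiy
Final line count: 17

Answer: 17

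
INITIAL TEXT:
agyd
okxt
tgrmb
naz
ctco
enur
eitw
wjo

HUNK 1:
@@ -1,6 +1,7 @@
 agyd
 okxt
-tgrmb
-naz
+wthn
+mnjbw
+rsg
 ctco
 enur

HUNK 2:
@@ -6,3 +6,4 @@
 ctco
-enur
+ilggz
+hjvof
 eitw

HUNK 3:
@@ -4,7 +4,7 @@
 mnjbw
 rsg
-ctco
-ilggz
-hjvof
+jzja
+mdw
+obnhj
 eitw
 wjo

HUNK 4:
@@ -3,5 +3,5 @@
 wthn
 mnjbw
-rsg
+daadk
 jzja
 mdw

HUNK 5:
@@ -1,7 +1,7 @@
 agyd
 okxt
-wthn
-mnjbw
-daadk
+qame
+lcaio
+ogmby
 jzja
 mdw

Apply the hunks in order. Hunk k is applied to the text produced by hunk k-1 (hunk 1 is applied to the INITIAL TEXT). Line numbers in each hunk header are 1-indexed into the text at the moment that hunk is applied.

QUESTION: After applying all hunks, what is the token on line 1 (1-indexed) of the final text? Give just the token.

Answer: agyd

Derivation:
Hunk 1: at line 1 remove [tgrmb,naz] add [wthn,mnjbw,rsg] -> 9 lines: agyd okxt wthn mnjbw rsg ctco enur eitw wjo
Hunk 2: at line 6 remove [enur] add [ilggz,hjvof] -> 10 lines: agyd okxt wthn mnjbw rsg ctco ilggz hjvof eitw wjo
Hunk 3: at line 4 remove [ctco,ilggz,hjvof] add [jzja,mdw,obnhj] -> 10 lines: agyd okxt wthn mnjbw rsg jzja mdw obnhj eitw wjo
Hunk 4: at line 3 remove [rsg] add [daadk] -> 10 lines: agyd okxt wthn mnjbw daadk jzja mdw obnhj eitw wjo
Hunk 5: at line 1 remove [wthn,mnjbw,daadk] add [qame,lcaio,ogmby] -> 10 lines: agyd okxt qame lcaio ogmby jzja mdw obnhj eitw wjo
Final line 1: agyd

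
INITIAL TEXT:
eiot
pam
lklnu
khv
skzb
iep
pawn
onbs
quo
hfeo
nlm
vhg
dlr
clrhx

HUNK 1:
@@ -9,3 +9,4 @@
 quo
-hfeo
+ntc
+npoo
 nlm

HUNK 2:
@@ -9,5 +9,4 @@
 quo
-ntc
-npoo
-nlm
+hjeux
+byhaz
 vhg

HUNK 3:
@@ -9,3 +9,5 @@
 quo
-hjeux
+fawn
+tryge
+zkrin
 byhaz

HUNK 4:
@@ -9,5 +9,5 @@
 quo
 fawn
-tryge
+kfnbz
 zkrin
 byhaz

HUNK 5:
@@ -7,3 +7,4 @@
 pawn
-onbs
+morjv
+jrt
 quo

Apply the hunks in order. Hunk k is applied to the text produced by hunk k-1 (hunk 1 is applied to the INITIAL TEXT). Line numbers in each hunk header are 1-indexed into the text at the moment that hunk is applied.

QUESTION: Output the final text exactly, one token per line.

Hunk 1: at line 9 remove [hfeo] add [ntc,npoo] -> 15 lines: eiot pam lklnu khv skzb iep pawn onbs quo ntc npoo nlm vhg dlr clrhx
Hunk 2: at line 9 remove [ntc,npoo,nlm] add [hjeux,byhaz] -> 14 lines: eiot pam lklnu khv skzb iep pawn onbs quo hjeux byhaz vhg dlr clrhx
Hunk 3: at line 9 remove [hjeux] add [fawn,tryge,zkrin] -> 16 lines: eiot pam lklnu khv skzb iep pawn onbs quo fawn tryge zkrin byhaz vhg dlr clrhx
Hunk 4: at line 9 remove [tryge] add [kfnbz] -> 16 lines: eiot pam lklnu khv skzb iep pawn onbs quo fawn kfnbz zkrin byhaz vhg dlr clrhx
Hunk 5: at line 7 remove [onbs] add [morjv,jrt] -> 17 lines: eiot pam lklnu khv skzb iep pawn morjv jrt quo fawn kfnbz zkrin byhaz vhg dlr clrhx

Answer: eiot
pam
lklnu
khv
skzb
iep
pawn
morjv
jrt
quo
fawn
kfnbz
zkrin
byhaz
vhg
dlr
clrhx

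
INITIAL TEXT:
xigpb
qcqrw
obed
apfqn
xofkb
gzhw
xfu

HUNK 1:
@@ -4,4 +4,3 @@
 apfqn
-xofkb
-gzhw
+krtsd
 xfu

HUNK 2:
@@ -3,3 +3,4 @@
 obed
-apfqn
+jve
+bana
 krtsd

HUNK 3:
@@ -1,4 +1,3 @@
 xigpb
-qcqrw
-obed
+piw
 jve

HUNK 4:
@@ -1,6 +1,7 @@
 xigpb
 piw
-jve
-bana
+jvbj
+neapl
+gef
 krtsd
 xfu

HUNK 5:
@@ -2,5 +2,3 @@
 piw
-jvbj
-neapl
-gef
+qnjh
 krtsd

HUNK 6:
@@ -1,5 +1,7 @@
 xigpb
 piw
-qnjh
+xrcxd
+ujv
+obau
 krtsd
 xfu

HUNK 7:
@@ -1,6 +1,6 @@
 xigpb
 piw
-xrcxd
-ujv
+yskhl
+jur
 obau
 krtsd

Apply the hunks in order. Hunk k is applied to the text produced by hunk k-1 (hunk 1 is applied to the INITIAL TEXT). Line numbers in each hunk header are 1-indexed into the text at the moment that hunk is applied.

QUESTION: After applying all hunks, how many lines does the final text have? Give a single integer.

Answer: 7

Derivation:
Hunk 1: at line 4 remove [xofkb,gzhw] add [krtsd] -> 6 lines: xigpb qcqrw obed apfqn krtsd xfu
Hunk 2: at line 3 remove [apfqn] add [jve,bana] -> 7 lines: xigpb qcqrw obed jve bana krtsd xfu
Hunk 3: at line 1 remove [qcqrw,obed] add [piw] -> 6 lines: xigpb piw jve bana krtsd xfu
Hunk 4: at line 1 remove [jve,bana] add [jvbj,neapl,gef] -> 7 lines: xigpb piw jvbj neapl gef krtsd xfu
Hunk 5: at line 2 remove [jvbj,neapl,gef] add [qnjh] -> 5 lines: xigpb piw qnjh krtsd xfu
Hunk 6: at line 1 remove [qnjh] add [xrcxd,ujv,obau] -> 7 lines: xigpb piw xrcxd ujv obau krtsd xfu
Hunk 7: at line 1 remove [xrcxd,ujv] add [yskhl,jur] -> 7 lines: xigpb piw yskhl jur obau krtsd xfu
Final line count: 7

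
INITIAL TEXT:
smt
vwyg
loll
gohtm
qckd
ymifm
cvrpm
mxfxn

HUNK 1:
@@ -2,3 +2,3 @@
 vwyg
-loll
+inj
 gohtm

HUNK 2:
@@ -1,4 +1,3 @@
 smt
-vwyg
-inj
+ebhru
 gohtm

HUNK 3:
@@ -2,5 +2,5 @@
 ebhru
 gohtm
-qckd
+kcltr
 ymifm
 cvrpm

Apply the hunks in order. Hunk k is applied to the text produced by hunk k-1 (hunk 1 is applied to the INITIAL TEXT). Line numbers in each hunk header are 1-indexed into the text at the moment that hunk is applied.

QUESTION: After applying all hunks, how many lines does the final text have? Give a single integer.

Answer: 7

Derivation:
Hunk 1: at line 2 remove [loll] add [inj] -> 8 lines: smt vwyg inj gohtm qckd ymifm cvrpm mxfxn
Hunk 2: at line 1 remove [vwyg,inj] add [ebhru] -> 7 lines: smt ebhru gohtm qckd ymifm cvrpm mxfxn
Hunk 3: at line 2 remove [qckd] add [kcltr] -> 7 lines: smt ebhru gohtm kcltr ymifm cvrpm mxfxn
Final line count: 7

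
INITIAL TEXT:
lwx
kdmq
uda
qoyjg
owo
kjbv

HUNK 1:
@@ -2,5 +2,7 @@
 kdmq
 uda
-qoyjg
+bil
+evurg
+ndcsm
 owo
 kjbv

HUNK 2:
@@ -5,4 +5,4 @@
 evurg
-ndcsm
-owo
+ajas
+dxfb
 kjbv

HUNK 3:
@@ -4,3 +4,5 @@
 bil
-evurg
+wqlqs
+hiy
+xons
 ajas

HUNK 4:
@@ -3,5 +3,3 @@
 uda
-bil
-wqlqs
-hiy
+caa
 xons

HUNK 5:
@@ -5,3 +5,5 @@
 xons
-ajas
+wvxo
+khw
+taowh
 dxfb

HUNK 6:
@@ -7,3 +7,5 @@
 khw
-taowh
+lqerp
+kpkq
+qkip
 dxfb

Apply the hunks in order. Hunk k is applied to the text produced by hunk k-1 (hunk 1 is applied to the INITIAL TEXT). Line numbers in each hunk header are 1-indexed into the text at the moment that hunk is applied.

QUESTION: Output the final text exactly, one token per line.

Hunk 1: at line 2 remove [qoyjg] add [bil,evurg,ndcsm] -> 8 lines: lwx kdmq uda bil evurg ndcsm owo kjbv
Hunk 2: at line 5 remove [ndcsm,owo] add [ajas,dxfb] -> 8 lines: lwx kdmq uda bil evurg ajas dxfb kjbv
Hunk 3: at line 4 remove [evurg] add [wqlqs,hiy,xons] -> 10 lines: lwx kdmq uda bil wqlqs hiy xons ajas dxfb kjbv
Hunk 4: at line 3 remove [bil,wqlqs,hiy] add [caa] -> 8 lines: lwx kdmq uda caa xons ajas dxfb kjbv
Hunk 5: at line 5 remove [ajas] add [wvxo,khw,taowh] -> 10 lines: lwx kdmq uda caa xons wvxo khw taowh dxfb kjbv
Hunk 6: at line 7 remove [taowh] add [lqerp,kpkq,qkip] -> 12 lines: lwx kdmq uda caa xons wvxo khw lqerp kpkq qkip dxfb kjbv

Answer: lwx
kdmq
uda
caa
xons
wvxo
khw
lqerp
kpkq
qkip
dxfb
kjbv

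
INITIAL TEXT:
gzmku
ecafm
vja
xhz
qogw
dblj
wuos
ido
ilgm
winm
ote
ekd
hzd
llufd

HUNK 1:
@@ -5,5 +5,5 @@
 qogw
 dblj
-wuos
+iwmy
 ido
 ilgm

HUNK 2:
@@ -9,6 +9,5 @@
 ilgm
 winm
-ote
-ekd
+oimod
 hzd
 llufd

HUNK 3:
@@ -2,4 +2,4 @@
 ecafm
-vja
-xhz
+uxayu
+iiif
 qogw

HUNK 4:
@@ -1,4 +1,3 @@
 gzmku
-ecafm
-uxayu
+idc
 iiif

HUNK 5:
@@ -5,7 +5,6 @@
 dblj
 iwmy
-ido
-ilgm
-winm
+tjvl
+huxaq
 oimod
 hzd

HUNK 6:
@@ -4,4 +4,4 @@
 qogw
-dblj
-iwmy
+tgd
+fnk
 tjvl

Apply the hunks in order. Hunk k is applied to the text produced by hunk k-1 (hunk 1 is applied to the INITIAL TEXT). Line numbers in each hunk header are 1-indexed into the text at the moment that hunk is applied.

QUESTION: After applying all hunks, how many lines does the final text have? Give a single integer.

Answer: 11

Derivation:
Hunk 1: at line 5 remove [wuos] add [iwmy] -> 14 lines: gzmku ecafm vja xhz qogw dblj iwmy ido ilgm winm ote ekd hzd llufd
Hunk 2: at line 9 remove [ote,ekd] add [oimod] -> 13 lines: gzmku ecafm vja xhz qogw dblj iwmy ido ilgm winm oimod hzd llufd
Hunk 3: at line 2 remove [vja,xhz] add [uxayu,iiif] -> 13 lines: gzmku ecafm uxayu iiif qogw dblj iwmy ido ilgm winm oimod hzd llufd
Hunk 4: at line 1 remove [ecafm,uxayu] add [idc] -> 12 lines: gzmku idc iiif qogw dblj iwmy ido ilgm winm oimod hzd llufd
Hunk 5: at line 5 remove [ido,ilgm,winm] add [tjvl,huxaq] -> 11 lines: gzmku idc iiif qogw dblj iwmy tjvl huxaq oimod hzd llufd
Hunk 6: at line 4 remove [dblj,iwmy] add [tgd,fnk] -> 11 lines: gzmku idc iiif qogw tgd fnk tjvl huxaq oimod hzd llufd
Final line count: 11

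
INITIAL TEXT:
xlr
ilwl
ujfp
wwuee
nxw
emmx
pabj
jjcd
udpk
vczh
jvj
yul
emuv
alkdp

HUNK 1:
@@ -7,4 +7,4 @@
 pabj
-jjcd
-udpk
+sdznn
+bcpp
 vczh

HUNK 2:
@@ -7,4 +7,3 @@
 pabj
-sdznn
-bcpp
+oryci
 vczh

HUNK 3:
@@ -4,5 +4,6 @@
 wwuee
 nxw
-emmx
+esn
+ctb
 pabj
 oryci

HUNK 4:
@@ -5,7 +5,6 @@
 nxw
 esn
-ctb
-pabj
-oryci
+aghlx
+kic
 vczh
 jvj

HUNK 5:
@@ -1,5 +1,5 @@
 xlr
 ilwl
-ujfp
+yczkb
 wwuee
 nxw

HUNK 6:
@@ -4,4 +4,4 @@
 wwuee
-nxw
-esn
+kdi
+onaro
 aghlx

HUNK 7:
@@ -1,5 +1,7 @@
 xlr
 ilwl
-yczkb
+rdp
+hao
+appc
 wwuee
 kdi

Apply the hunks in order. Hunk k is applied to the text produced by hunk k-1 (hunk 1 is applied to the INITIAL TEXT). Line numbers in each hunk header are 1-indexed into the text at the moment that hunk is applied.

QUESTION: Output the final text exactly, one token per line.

Answer: xlr
ilwl
rdp
hao
appc
wwuee
kdi
onaro
aghlx
kic
vczh
jvj
yul
emuv
alkdp

Derivation:
Hunk 1: at line 7 remove [jjcd,udpk] add [sdznn,bcpp] -> 14 lines: xlr ilwl ujfp wwuee nxw emmx pabj sdznn bcpp vczh jvj yul emuv alkdp
Hunk 2: at line 7 remove [sdznn,bcpp] add [oryci] -> 13 lines: xlr ilwl ujfp wwuee nxw emmx pabj oryci vczh jvj yul emuv alkdp
Hunk 3: at line 4 remove [emmx] add [esn,ctb] -> 14 lines: xlr ilwl ujfp wwuee nxw esn ctb pabj oryci vczh jvj yul emuv alkdp
Hunk 4: at line 5 remove [ctb,pabj,oryci] add [aghlx,kic] -> 13 lines: xlr ilwl ujfp wwuee nxw esn aghlx kic vczh jvj yul emuv alkdp
Hunk 5: at line 1 remove [ujfp] add [yczkb] -> 13 lines: xlr ilwl yczkb wwuee nxw esn aghlx kic vczh jvj yul emuv alkdp
Hunk 6: at line 4 remove [nxw,esn] add [kdi,onaro] -> 13 lines: xlr ilwl yczkb wwuee kdi onaro aghlx kic vczh jvj yul emuv alkdp
Hunk 7: at line 1 remove [yczkb] add [rdp,hao,appc] -> 15 lines: xlr ilwl rdp hao appc wwuee kdi onaro aghlx kic vczh jvj yul emuv alkdp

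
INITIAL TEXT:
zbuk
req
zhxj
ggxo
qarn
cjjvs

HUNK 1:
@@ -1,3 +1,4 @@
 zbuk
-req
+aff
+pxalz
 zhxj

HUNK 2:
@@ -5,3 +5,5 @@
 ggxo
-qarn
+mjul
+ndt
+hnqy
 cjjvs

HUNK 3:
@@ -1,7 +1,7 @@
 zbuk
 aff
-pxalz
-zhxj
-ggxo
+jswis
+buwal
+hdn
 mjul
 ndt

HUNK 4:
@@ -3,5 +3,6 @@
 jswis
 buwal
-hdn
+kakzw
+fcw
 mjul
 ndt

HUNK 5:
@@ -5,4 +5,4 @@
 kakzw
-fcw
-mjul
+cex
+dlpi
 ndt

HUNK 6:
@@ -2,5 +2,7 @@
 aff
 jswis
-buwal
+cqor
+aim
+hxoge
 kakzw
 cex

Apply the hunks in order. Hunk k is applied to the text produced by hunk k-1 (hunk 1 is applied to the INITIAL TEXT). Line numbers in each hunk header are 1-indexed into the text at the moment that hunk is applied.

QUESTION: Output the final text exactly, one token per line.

Hunk 1: at line 1 remove [req] add [aff,pxalz] -> 7 lines: zbuk aff pxalz zhxj ggxo qarn cjjvs
Hunk 2: at line 5 remove [qarn] add [mjul,ndt,hnqy] -> 9 lines: zbuk aff pxalz zhxj ggxo mjul ndt hnqy cjjvs
Hunk 3: at line 1 remove [pxalz,zhxj,ggxo] add [jswis,buwal,hdn] -> 9 lines: zbuk aff jswis buwal hdn mjul ndt hnqy cjjvs
Hunk 4: at line 3 remove [hdn] add [kakzw,fcw] -> 10 lines: zbuk aff jswis buwal kakzw fcw mjul ndt hnqy cjjvs
Hunk 5: at line 5 remove [fcw,mjul] add [cex,dlpi] -> 10 lines: zbuk aff jswis buwal kakzw cex dlpi ndt hnqy cjjvs
Hunk 6: at line 2 remove [buwal] add [cqor,aim,hxoge] -> 12 lines: zbuk aff jswis cqor aim hxoge kakzw cex dlpi ndt hnqy cjjvs

Answer: zbuk
aff
jswis
cqor
aim
hxoge
kakzw
cex
dlpi
ndt
hnqy
cjjvs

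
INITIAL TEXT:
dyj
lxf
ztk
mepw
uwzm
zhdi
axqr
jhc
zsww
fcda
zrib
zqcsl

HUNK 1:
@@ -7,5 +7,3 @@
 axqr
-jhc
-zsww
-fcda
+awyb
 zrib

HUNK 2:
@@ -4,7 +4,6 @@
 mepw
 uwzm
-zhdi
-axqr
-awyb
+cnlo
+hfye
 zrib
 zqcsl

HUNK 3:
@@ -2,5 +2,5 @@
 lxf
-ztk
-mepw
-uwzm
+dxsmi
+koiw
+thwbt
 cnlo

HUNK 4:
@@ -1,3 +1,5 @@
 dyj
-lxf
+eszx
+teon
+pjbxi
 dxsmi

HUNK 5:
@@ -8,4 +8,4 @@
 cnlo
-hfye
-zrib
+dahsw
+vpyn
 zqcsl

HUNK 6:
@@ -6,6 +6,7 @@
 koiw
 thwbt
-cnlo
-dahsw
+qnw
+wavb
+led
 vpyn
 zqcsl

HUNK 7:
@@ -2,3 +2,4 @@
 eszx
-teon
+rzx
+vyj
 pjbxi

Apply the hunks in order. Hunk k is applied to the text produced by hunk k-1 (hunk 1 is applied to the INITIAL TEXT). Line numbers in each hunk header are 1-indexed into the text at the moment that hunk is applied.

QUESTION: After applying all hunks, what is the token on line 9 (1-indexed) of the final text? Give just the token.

Hunk 1: at line 7 remove [jhc,zsww,fcda] add [awyb] -> 10 lines: dyj lxf ztk mepw uwzm zhdi axqr awyb zrib zqcsl
Hunk 2: at line 4 remove [zhdi,axqr,awyb] add [cnlo,hfye] -> 9 lines: dyj lxf ztk mepw uwzm cnlo hfye zrib zqcsl
Hunk 3: at line 2 remove [ztk,mepw,uwzm] add [dxsmi,koiw,thwbt] -> 9 lines: dyj lxf dxsmi koiw thwbt cnlo hfye zrib zqcsl
Hunk 4: at line 1 remove [lxf] add [eszx,teon,pjbxi] -> 11 lines: dyj eszx teon pjbxi dxsmi koiw thwbt cnlo hfye zrib zqcsl
Hunk 5: at line 8 remove [hfye,zrib] add [dahsw,vpyn] -> 11 lines: dyj eszx teon pjbxi dxsmi koiw thwbt cnlo dahsw vpyn zqcsl
Hunk 6: at line 6 remove [cnlo,dahsw] add [qnw,wavb,led] -> 12 lines: dyj eszx teon pjbxi dxsmi koiw thwbt qnw wavb led vpyn zqcsl
Hunk 7: at line 2 remove [teon] add [rzx,vyj] -> 13 lines: dyj eszx rzx vyj pjbxi dxsmi koiw thwbt qnw wavb led vpyn zqcsl
Final line 9: qnw

Answer: qnw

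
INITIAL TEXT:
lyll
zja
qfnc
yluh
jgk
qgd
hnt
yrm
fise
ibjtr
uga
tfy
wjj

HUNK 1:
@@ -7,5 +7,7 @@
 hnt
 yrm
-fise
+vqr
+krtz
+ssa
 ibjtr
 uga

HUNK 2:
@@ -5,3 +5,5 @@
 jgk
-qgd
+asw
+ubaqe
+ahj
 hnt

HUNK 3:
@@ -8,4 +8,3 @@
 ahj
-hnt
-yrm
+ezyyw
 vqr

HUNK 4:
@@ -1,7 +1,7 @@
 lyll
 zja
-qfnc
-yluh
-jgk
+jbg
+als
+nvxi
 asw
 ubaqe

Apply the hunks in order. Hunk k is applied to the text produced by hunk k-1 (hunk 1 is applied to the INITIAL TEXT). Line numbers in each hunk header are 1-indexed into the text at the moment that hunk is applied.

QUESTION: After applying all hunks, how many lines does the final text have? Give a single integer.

Hunk 1: at line 7 remove [fise] add [vqr,krtz,ssa] -> 15 lines: lyll zja qfnc yluh jgk qgd hnt yrm vqr krtz ssa ibjtr uga tfy wjj
Hunk 2: at line 5 remove [qgd] add [asw,ubaqe,ahj] -> 17 lines: lyll zja qfnc yluh jgk asw ubaqe ahj hnt yrm vqr krtz ssa ibjtr uga tfy wjj
Hunk 3: at line 8 remove [hnt,yrm] add [ezyyw] -> 16 lines: lyll zja qfnc yluh jgk asw ubaqe ahj ezyyw vqr krtz ssa ibjtr uga tfy wjj
Hunk 4: at line 1 remove [qfnc,yluh,jgk] add [jbg,als,nvxi] -> 16 lines: lyll zja jbg als nvxi asw ubaqe ahj ezyyw vqr krtz ssa ibjtr uga tfy wjj
Final line count: 16

Answer: 16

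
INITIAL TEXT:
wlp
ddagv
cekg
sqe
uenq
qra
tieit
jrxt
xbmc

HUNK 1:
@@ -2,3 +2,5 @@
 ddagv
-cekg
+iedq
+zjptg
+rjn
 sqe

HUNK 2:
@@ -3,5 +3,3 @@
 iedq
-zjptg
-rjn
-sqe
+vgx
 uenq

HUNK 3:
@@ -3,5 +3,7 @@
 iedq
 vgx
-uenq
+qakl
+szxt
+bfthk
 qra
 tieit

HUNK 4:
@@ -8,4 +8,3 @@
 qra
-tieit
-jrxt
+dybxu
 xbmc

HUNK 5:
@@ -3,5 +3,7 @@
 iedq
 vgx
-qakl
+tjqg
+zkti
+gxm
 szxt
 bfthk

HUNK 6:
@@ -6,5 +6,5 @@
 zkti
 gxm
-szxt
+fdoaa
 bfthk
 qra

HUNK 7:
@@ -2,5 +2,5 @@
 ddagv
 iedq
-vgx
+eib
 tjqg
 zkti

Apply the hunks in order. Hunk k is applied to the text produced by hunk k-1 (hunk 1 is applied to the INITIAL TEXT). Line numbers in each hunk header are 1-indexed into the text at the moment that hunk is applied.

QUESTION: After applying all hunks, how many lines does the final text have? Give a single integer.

Hunk 1: at line 2 remove [cekg] add [iedq,zjptg,rjn] -> 11 lines: wlp ddagv iedq zjptg rjn sqe uenq qra tieit jrxt xbmc
Hunk 2: at line 3 remove [zjptg,rjn,sqe] add [vgx] -> 9 lines: wlp ddagv iedq vgx uenq qra tieit jrxt xbmc
Hunk 3: at line 3 remove [uenq] add [qakl,szxt,bfthk] -> 11 lines: wlp ddagv iedq vgx qakl szxt bfthk qra tieit jrxt xbmc
Hunk 4: at line 8 remove [tieit,jrxt] add [dybxu] -> 10 lines: wlp ddagv iedq vgx qakl szxt bfthk qra dybxu xbmc
Hunk 5: at line 3 remove [qakl] add [tjqg,zkti,gxm] -> 12 lines: wlp ddagv iedq vgx tjqg zkti gxm szxt bfthk qra dybxu xbmc
Hunk 6: at line 6 remove [szxt] add [fdoaa] -> 12 lines: wlp ddagv iedq vgx tjqg zkti gxm fdoaa bfthk qra dybxu xbmc
Hunk 7: at line 2 remove [vgx] add [eib] -> 12 lines: wlp ddagv iedq eib tjqg zkti gxm fdoaa bfthk qra dybxu xbmc
Final line count: 12

Answer: 12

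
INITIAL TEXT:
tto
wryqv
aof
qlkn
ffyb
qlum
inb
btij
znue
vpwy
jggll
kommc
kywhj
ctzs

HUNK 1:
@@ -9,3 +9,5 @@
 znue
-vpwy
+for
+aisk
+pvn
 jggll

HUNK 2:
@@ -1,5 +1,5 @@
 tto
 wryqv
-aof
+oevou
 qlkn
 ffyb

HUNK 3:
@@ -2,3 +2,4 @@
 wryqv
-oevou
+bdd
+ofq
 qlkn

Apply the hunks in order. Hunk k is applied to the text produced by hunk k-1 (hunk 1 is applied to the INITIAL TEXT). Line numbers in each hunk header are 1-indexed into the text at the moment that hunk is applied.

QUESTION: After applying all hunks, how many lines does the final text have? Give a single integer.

Hunk 1: at line 9 remove [vpwy] add [for,aisk,pvn] -> 16 lines: tto wryqv aof qlkn ffyb qlum inb btij znue for aisk pvn jggll kommc kywhj ctzs
Hunk 2: at line 1 remove [aof] add [oevou] -> 16 lines: tto wryqv oevou qlkn ffyb qlum inb btij znue for aisk pvn jggll kommc kywhj ctzs
Hunk 3: at line 2 remove [oevou] add [bdd,ofq] -> 17 lines: tto wryqv bdd ofq qlkn ffyb qlum inb btij znue for aisk pvn jggll kommc kywhj ctzs
Final line count: 17

Answer: 17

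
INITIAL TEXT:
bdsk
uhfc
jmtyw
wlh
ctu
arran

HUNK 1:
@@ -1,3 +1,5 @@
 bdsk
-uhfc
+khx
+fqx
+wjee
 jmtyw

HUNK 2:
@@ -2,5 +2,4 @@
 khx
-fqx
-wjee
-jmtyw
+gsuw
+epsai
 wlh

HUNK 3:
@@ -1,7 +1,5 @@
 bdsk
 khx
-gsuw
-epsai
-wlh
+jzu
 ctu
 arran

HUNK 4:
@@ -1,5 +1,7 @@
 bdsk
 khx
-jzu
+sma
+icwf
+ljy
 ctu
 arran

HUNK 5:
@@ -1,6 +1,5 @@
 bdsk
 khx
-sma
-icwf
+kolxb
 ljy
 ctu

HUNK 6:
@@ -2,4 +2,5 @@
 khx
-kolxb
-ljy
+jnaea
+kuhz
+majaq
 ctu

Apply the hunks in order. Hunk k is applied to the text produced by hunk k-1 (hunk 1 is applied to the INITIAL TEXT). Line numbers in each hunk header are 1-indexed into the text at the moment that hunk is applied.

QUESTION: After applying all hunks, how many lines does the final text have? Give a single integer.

Hunk 1: at line 1 remove [uhfc] add [khx,fqx,wjee] -> 8 lines: bdsk khx fqx wjee jmtyw wlh ctu arran
Hunk 2: at line 2 remove [fqx,wjee,jmtyw] add [gsuw,epsai] -> 7 lines: bdsk khx gsuw epsai wlh ctu arran
Hunk 3: at line 1 remove [gsuw,epsai,wlh] add [jzu] -> 5 lines: bdsk khx jzu ctu arran
Hunk 4: at line 1 remove [jzu] add [sma,icwf,ljy] -> 7 lines: bdsk khx sma icwf ljy ctu arran
Hunk 5: at line 1 remove [sma,icwf] add [kolxb] -> 6 lines: bdsk khx kolxb ljy ctu arran
Hunk 6: at line 2 remove [kolxb,ljy] add [jnaea,kuhz,majaq] -> 7 lines: bdsk khx jnaea kuhz majaq ctu arran
Final line count: 7

Answer: 7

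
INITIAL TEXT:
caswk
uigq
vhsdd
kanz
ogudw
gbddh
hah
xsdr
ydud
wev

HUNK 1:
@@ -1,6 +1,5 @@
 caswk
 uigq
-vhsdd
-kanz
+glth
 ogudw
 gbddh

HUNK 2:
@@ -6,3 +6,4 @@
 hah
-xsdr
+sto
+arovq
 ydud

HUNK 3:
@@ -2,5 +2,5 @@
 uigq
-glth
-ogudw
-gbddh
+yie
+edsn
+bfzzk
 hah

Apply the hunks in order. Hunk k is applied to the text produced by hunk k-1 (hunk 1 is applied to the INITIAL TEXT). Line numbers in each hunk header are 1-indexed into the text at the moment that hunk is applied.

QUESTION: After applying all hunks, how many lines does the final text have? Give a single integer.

Hunk 1: at line 1 remove [vhsdd,kanz] add [glth] -> 9 lines: caswk uigq glth ogudw gbddh hah xsdr ydud wev
Hunk 2: at line 6 remove [xsdr] add [sto,arovq] -> 10 lines: caswk uigq glth ogudw gbddh hah sto arovq ydud wev
Hunk 3: at line 2 remove [glth,ogudw,gbddh] add [yie,edsn,bfzzk] -> 10 lines: caswk uigq yie edsn bfzzk hah sto arovq ydud wev
Final line count: 10

Answer: 10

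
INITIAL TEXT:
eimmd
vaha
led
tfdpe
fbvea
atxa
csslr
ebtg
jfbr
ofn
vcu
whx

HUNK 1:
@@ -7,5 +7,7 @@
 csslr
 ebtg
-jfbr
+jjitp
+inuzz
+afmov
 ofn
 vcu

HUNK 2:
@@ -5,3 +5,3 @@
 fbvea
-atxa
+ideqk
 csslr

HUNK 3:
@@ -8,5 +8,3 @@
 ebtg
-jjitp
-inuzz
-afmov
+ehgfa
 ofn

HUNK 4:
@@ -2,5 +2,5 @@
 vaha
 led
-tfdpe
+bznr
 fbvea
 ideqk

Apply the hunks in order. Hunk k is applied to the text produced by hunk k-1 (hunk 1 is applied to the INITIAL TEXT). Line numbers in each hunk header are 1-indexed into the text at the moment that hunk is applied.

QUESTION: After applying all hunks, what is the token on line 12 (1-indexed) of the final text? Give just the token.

Hunk 1: at line 7 remove [jfbr] add [jjitp,inuzz,afmov] -> 14 lines: eimmd vaha led tfdpe fbvea atxa csslr ebtg jjitp inuzz afmov ofn vcu whx
Hunk 2: at line 5 remove [atxa] add [ideqk] -> 14 lines: eimmd vaha led tfdpe fbvea ideqk csslr ebtg jjitp inuzz afmov ofn vcu whx
Hunk 3: at line 8 remove [jjitp,inuzz,afmov] add [ehgfa] -> 12 lines: eimmd vaha led tfdpe fbvea ideqk csslr ebtg ehgfa ofn vcu whx
Hunk 4: at line 2 remove [tfdpe] add [bznr] -> 12 lines: eimmd vaha led bznr fbvea ideqk csslr ebtg ehgfa ofn vcu whx
Final line 12: whx

Answer: whx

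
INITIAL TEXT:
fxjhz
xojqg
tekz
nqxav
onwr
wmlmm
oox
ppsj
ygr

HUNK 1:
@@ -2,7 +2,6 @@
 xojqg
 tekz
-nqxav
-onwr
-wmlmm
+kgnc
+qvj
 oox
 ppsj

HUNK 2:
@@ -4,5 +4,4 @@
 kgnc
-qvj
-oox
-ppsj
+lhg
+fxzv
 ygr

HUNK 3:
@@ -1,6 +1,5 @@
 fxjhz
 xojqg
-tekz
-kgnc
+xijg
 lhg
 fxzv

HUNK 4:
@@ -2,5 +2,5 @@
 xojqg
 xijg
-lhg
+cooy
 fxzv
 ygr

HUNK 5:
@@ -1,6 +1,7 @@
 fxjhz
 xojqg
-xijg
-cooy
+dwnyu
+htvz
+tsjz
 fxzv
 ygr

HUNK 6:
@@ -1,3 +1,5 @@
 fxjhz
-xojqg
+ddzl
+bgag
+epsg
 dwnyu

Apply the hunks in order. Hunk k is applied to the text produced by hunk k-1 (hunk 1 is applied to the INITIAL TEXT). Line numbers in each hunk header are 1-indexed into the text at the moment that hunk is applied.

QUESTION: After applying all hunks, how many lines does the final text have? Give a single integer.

Answer: 9

Derivation:
Hunk 1: at line 2 remove [nqxav,onwr,wmlmm] add [kgnc,qvj] -> 8 lines: fxjhz xojqg tekz kgnc qvj oox ppsj ygr
Hunk 2: at line 4 remove [qvj,oox,ppsj] add [lhg,fxzv] -> 7 lines: fxjhz xojqg tekz kgnc lhg fxzv ygr
Hunk 3: at line 1 remove [tekz,kgnc] add [xijg] -> 6 lines: fxjhz xojqg xijg lhg fxzv ygr
Hunk 4: at line 2 remove [lhg] add [cooy] -> 6 lines: fxjhz xojqg xijg cooy fxzv ygr
Hunk 5: at line 1 remove [xijg,cooy] add [dwnyu,htvz,tsjz] -> 7 lines: fxjhz xojqg dwnyu htvz tsjz fxzv ygr
Hunk 6: at line 1 remove [xojqg] add [ddzl,bgag,epsg] -> 9 lines: fxjhz ddzl bgag epsg dwnyu htvz tsjz fxzv ygr
Final line count: 9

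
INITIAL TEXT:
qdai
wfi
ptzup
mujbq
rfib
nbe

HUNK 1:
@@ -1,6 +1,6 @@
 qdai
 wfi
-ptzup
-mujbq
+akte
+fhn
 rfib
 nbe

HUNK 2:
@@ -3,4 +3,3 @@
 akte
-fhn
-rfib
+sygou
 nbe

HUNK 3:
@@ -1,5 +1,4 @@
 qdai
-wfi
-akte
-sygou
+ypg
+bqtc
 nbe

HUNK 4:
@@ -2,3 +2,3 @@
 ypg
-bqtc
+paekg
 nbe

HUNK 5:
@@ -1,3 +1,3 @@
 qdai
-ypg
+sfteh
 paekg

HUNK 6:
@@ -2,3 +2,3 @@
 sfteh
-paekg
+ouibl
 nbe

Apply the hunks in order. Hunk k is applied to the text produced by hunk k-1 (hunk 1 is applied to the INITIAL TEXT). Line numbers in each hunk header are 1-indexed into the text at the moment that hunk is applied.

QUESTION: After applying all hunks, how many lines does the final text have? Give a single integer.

Hunk 1: at line 1 remove [ptzup,mujbq] add [akte,fhn] -> 6 lines: qdai wfi akte fhn rfib nbe
Hunk 2: at line 3 remove [fhn,rfib] add [sygou] -> 5 lines: qdai wfi akte sygou nbe
Hunk 3: at line 1 remove [wfi,akte,sygou] add [ypg,bqtc] -> 4 lines: qdai ypg bqtc nbe
Hunk 4: at line 2 remove [bqtc] add [paekg] -> 4 lines: qdai ypg paekg nbe
Hunk 5: at line 1 remove [ypg] add [sfteh] -> 4 lines: qdai sfteh paekg nbe
Hunk 6: at line 2 remove [paekg] add [ouibl] -> 4 lines: qdai sfteh ouibl nbe
Final line count: 4

Answer: 4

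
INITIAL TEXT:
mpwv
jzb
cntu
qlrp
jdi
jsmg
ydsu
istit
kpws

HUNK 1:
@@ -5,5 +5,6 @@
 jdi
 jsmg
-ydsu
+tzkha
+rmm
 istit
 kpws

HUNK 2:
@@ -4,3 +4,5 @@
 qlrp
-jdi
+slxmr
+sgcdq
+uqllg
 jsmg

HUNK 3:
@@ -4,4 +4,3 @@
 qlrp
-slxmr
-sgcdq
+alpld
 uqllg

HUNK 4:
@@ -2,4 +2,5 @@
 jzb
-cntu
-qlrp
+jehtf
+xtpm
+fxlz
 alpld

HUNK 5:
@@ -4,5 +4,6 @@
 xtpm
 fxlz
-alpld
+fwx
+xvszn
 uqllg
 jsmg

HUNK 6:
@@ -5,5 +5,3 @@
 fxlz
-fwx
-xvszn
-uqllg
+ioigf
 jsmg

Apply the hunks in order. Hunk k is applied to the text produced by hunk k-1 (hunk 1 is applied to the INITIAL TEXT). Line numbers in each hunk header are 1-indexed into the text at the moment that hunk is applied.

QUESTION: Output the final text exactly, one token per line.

Answer: mpwv
jzb
jehtf
xtpm
fxlz
ioigf
jsmg
tzkha
rmm
istit
kpws

Derivation:
Hunk 1: at line 5 remove [ydsu] add [tzkha,rmm] -> 10 lines: mpwv jzb cntu qlrp jdi jsmg tzkha rmm istit kpws
Hunk 2: at line 4 remove [jdi] add [slxmr,sgcdq,uqllg] -> 12 lines: mpwv jzb cntu qlrp slxmr sgcdq uqllg jsmg tzkha rmm istit kpws
Hunk 3: at line 4 remove [slxmr,sgcdq] add [alpld] -> 11 lines: mpwv jzb cntu qlrp alpld uqllg jsmg tzkha rmm istit kpws
Hunk 4: at line 2 remove [cntu,qlrp] add [jehtf,xtpm,fxlz] -> 12 lines: mpwv jzb jehtf xtpm fxlz alpld uqllg jsmg tzkha rmm istit kpws
Hunk 5: at line 4 remove [alpld] add [fwx,xvszn] -> 13 lines: mpwv jzb jehtf xtpm fxlz fwx xvszn uqllg jsmg tzkha rmm istit kpws
Hunk 6: at line 5 remove [fwx,xvszn,uqllg] add [ioigf] -> 11 lines: mpwv jzb jehtf xtpm fxlz ioigf jsmg tzkha rmm istit kpws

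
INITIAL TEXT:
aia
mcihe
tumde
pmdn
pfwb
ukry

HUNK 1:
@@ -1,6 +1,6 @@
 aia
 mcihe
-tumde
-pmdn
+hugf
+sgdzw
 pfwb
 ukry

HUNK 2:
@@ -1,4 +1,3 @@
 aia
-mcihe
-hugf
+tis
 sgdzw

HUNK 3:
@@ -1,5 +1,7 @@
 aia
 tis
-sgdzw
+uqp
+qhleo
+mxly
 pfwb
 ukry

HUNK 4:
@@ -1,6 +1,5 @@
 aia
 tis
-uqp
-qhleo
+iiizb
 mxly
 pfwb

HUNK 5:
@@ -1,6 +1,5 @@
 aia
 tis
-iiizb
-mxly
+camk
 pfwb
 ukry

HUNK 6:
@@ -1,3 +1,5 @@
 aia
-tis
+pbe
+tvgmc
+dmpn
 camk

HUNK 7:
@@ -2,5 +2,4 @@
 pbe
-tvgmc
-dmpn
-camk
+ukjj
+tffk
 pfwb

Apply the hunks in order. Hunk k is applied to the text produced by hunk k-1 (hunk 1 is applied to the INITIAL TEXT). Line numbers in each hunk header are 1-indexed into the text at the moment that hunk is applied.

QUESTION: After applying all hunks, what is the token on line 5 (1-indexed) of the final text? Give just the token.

Hunk 1: at line 1 remove [tumde,pmdn] add [hugf,sgdzw] -> 6 lines: aia mcihe hugf sgdzw pfwb ukry
Hunk 2: at line 1 remove [mcihe,hugf] add [tis] -> 5 lines: aia tis sgdzw pfwb ukry
Hunk 3: at line 1 remove [sgdzw] add [uqp,qhleo,mxly] -> 7 lines: aia tis uqp qhleo mxly pfwb ukry
Hunk 4: at line 1 remove [uqp,qhleo] add [iiizb] -> 6 lines: aia tis iiizb mxly pfwb ukry
Hunk 5: at line 1 remove [iiizb,mxly] add [camk] -> 5 lines: aia tis camk pfwb ukry
Hunk 6: at line 1 remove [tis] add [pbe,tvgmc,dmpn] -> 7 lines: aia pbe tvgmc dmpn camk pfwb ukry
Hunk 7: at line 2 remove [tvgmc,dmpn,camk] add [ukjj,tffk] -> 6 lines: aia pbe ukjj tffk pfwb ukry
Final line 5: pfwb

Answer: pfwb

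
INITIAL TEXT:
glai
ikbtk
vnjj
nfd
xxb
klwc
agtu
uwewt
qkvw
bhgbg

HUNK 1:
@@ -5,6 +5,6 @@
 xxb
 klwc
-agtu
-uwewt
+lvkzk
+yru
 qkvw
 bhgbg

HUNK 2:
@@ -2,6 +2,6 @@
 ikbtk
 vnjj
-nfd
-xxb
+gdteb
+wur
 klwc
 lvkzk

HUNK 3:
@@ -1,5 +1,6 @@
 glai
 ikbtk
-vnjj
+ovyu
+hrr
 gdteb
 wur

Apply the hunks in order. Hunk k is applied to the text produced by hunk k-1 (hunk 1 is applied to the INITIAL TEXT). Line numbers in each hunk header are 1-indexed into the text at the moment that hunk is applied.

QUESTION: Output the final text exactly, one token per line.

Hunk 1: at line 5 remove [agtu,uwewt] add [lvkzk,yru] -> 10 lines: glai ikbtk vnjj nfd xxb klwc lvkzk yru qkvw bhgbg
Hunk 2: at line 2 remove [nfd,xxb] add [gdteb,wur] -> 10 lines: glai ikbtk vnjj gdteb wur klwc lvkzk yru qkvw bhgbg
Hunk 3: at line 1 remove [vnjj] add [ovyu,hrr] -> 11 lines: glai ikbtk ovyu hrr gdteb wur klwc lvkzk yru qkvw bhgbg

Answer: glai
ikbtk
ovyu
hrr
gdteb
wur
klwc
lvkzk
yru
qkvw
bhgbg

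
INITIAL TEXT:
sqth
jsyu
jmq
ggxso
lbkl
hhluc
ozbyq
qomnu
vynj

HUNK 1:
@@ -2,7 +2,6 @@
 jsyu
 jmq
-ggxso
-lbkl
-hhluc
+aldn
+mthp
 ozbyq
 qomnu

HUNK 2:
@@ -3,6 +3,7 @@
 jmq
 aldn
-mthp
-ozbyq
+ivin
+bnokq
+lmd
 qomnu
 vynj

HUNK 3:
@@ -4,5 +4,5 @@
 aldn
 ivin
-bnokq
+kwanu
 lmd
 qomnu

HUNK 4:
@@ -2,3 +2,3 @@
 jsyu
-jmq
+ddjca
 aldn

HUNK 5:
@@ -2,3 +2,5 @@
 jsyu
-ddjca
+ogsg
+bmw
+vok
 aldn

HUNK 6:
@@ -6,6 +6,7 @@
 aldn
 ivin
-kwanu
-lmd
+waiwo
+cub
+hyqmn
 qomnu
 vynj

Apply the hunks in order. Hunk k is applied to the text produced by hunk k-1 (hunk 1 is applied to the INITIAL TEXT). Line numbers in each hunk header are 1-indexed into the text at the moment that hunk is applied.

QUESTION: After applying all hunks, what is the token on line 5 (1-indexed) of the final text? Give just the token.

Hunk 1: at line 2 remove [ggxso,lbkl,hhluc] add [aldn,mthp] -> 8 lines: sqth jsyu jmq aldn mthp ozbyq qomnu vynj
Hunk 2: at line 3 remove [mthp,ozbyq] add [ivin,bnokq,lmd] -> 9 lines: sqth jsyu jmq aldn ivin bnokq lmd qomnu vynj
Hunk 3: at line 4 remove [bnokq] add [kwanu] -> 9 lines: sqth jsyu jmq aldn ivin kwanu lmd qomnu vynj
Hunk 4: at line 2 remove [jmq] add [ddjca] -> 9 lines: sqth jsyu ddjca aldn ivin kwanu lmd qomnu vynj
Hunk 5: at line 2 remove [ddjca] add [ogsg,bmw,vok] -> 11 lines: sqth jsyu ogsg bmw vok aldn ivin kwanu lmd qomnu vynj
Hunk 6: at line 6 remove [kwanu,lmd] add [waiwo,cub,hyqmn] -> 12 lines: sqth jsyu ogsg bmw vok aldn ivin waiwo cub hyqmn qomnu vynj
Final line 5: vok

Answer: vok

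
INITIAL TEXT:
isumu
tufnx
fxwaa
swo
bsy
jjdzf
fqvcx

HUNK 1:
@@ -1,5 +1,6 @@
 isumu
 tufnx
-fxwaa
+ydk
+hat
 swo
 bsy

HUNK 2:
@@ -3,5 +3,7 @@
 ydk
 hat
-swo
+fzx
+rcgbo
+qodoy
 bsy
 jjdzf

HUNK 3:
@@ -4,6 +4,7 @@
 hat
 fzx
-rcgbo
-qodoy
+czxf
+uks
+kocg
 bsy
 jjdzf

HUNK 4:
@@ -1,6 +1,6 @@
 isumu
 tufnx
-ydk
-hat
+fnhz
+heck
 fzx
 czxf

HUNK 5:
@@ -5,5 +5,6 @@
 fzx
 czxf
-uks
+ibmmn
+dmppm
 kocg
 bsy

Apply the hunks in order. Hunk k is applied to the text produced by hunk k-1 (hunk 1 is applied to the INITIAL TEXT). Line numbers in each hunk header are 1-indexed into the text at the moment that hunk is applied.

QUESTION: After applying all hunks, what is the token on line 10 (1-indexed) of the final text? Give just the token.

Hunk 1: at line 1 remove [fxwaa] add [ydk,hat] -> 8 lines: isumu tufnx ydk hat swo bsy jjdzf fqvcx
Hunk 2: at line 3 remove [swo] add [fzx,rcgbo,qodoy] -> 10 lines: isumu tufnx ydk hat fzx rcgbo qodoy bsy jjdzf fqvcx
Hunk 3: at line 4 remove [rcgbo,qodoy] add [czxf,uks,kocg] -> 11 lines: isumu tufnx ydk hat fzx czxf uks kocg bsy jjdzf fqvcx
Hunk 4: at line 1 remove [ydk,hat] add [fnhz,heck] -> 11 lines: isumu tufnx fnhz heck fzx czxf uks kocg bsy jjdzf fqvcx
Hunk 5: at line 5 remove [uks] add [ibmmn,dmppm] -> 12 lines: isumu tufnx fnhz heck fzx czxf ibmmn dmppm kocg bsy jjdzf fqvcx
Final line 10: bsy

Answer: bsy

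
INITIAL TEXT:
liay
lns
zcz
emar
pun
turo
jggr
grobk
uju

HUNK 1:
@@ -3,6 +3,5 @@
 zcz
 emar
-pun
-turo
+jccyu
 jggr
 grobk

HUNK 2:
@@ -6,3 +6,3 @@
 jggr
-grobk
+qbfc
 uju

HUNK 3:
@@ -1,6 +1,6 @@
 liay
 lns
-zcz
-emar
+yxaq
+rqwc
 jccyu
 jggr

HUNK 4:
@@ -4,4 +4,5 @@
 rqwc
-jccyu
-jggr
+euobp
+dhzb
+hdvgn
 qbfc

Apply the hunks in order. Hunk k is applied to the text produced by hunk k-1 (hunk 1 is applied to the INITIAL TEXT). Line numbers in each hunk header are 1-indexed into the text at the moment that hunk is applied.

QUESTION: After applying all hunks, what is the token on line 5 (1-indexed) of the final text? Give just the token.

Hunk 1: at line 3 remove [pun,turo] add [jccyu] -> 8 lines: liay lns zcz emar jccyu jggr grobk uju
Hunk 2: at line 6 remove [grobk] add [qbfc] -> 8 lines: liay lns zcz emar jccyu jggr qbfc uju
Hunk 3: at line 1 remove [zcz,emar] add [yxaq,rqwc] -> 8 lines: liay lns yxaq rqwc jccyu jggr qbfc uju
Hunk 4: at line 4 remove [jccyu,jggr] add [euobp,dhzb,hdvgn] -> 9 lines: liay lns yxaq rqwc euobp dhzb hdvgn qbfc uju
Final line 5: euobp

Answer: euobp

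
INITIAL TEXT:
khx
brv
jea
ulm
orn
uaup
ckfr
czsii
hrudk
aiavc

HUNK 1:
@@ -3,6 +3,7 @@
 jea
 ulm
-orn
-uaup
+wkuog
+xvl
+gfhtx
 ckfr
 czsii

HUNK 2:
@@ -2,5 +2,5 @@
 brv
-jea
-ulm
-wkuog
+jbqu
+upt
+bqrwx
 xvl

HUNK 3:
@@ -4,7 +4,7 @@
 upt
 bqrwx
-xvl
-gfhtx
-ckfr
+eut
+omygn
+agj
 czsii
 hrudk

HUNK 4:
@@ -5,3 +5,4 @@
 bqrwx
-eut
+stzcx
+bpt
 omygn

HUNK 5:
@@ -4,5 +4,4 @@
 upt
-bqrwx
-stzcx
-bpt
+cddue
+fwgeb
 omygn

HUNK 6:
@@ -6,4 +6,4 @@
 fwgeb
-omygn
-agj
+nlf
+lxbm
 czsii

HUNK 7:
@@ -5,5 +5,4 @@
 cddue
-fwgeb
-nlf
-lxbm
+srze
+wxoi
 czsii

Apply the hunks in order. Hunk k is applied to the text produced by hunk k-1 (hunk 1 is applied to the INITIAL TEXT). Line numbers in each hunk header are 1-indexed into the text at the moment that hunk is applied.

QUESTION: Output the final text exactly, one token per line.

Answer: khx
brv
jbqu
upt
cddue
srze
wxoi
czsii
hrudk
aiavc

Derivation:
Hunk 1: at line 3 remove [orn,uaup] add [wkuog,xvl,gfhtx] -> 11 lines: khx brv jea ulm wkuog xvl gfhtx ckfr czsii hrudk aiavc
Hunk 2: at line 2 remove [jea,ulm,wkuog] add [jbqu,upt,bqrwx] -> 11 lines: khx brv jbqu upt bqrwx xvl gfhtx ckfr czsii hrudk aiavc
Hunk 3: at line 4 remove [xvl,gfhtx,ckfr] add [eut,omygn,agj] -> 11 lines: khx brv jbqu upt bqrwx eut omygn agj czsii hrudk aiavc
Hunk 4: at line 5 remove [eut] add [stzcx,bpt] -> 12 lines: khx brv jbqu upt bqrwx stzcx bpt omygn agj czsii hrudk aiavc
Hunk 5: at line 4 remove [bqrwx,stzcx,bpt] add [cddue,fwgeb] -> 11 lines: khx brv jbqu upt cddue fwgeb omygn agj czsii hrudk aiavc
Hunk 6: at line 6 remove [omygn,agj] add [nlf,lxbm] -> 11 lines: khx brv jbqu upt cddue fwgeb nlf lxbm czsii hrudk aiavc
Hunk 7: at line 5 remove [fwgeb,nlf,lxbm] add [srze,wxoi] -> 10 lines: khx brv jbqu upt cddue srze wxoi czsii hrudk aiavc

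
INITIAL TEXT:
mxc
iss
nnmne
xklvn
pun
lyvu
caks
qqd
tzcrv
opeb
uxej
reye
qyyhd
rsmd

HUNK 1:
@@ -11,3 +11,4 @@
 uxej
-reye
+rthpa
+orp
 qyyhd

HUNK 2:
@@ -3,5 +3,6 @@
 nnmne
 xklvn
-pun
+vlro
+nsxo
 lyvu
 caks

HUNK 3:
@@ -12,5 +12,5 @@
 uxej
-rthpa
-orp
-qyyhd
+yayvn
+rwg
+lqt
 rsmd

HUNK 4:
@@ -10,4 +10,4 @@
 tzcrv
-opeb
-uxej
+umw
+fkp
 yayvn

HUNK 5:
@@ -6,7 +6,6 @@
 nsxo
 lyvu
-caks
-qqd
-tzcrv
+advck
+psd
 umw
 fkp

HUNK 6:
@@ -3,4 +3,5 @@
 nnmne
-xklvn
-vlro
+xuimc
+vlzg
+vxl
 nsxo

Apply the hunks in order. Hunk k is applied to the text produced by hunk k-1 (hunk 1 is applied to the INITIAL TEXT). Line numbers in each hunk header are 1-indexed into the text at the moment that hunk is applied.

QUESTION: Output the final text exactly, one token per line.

Hunk 1: at line 11 remove [reye] add [rthpa,orp] -> 15 lines: mxc iss nnmne xklvn pun lyvu caks qqd tzcrv opeb uxej rthpa orp qyyhd rsmd
Hunk 2: at line 3 remove [pun] add [vlro,nsxo] -> 16 lines: mxc iss nnmne xklvn vlro nsxo lyvu caks qqd tzcrv opeb uxej rthpa orp qyyhd rsmd
Hunk 3: at line 12 remove [rthpa,orp,qyyhd] add [yayvn,rwg,lqt] -> 16 lines: mxc iss nnmne xklvn vlro nsxo lyvu caks qqd tzcrv opeb uxej yayvn rwg lqt rsmd
Hunk 4: at line 10 remove [opeb,uxej] add [umw,fkp] -> 16 lines: mxc iss nnmne xklvn vlro nsxo lyvu caks qqd tzcrv umw fkp yayvn rwg lqt rsmd
Hunk 5: at line 6 remove [caks,qqd,tzcrv] add [advck,psd] -> 15 lines: mxc iss nnmne xklvn vlro nsxo lyvu advck psd umw fkp yayvn rwg lqt rsmd
Hunk 6: at line 3 remove [xklvn,vlro] add [xuimc,vlzg,vxl] -> 16 lines: mxc iss nnmne xuimc vlzg vxl nsxo lyvu advck psd umw fkp yayvn rwg lqt rsmd

Answer: mxc
iss
nnmne
xuimc
vlzg
vxl
nsxo
lyvu
advck
psd
umw
fkp
yayvn
rwg
lqt
rsmd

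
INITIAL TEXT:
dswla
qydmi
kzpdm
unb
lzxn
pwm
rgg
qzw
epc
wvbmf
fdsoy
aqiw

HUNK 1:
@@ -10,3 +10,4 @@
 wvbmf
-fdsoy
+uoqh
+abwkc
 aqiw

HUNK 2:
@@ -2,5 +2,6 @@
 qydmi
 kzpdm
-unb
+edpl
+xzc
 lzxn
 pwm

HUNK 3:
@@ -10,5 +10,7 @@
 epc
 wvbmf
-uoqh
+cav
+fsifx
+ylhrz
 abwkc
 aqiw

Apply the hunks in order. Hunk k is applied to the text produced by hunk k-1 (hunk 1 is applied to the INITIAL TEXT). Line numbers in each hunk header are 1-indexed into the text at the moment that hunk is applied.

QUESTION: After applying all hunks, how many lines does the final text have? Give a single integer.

Answer: 16

Derivation:
Hunk 1: at line 10 remove [fdsoy] add [uoqh,abwkc] -> 13 lines: dswla qydmi kzpdm unb lzxn pwm rgg qzw epc wvbmf uoqh abwkc aqiw
Hunk 2: at line 2 remove [unb] add [edpl,xzc] -> 14 lines: dswla qydmi kzpdm edpl xzc lzxn pwm rgg qzw epc wvbmf uoqh abwkc aqiw
Hunk 3: at line 10 remove [uoqh] add [cav,fsifx,ylhrz] -> 16 lines: dswla qydmi kzpdm edpl xzc lzxn pwm rgg qzw epc wvbmf cav fsifx ylhrz abwkc aqiw
Final line count: 16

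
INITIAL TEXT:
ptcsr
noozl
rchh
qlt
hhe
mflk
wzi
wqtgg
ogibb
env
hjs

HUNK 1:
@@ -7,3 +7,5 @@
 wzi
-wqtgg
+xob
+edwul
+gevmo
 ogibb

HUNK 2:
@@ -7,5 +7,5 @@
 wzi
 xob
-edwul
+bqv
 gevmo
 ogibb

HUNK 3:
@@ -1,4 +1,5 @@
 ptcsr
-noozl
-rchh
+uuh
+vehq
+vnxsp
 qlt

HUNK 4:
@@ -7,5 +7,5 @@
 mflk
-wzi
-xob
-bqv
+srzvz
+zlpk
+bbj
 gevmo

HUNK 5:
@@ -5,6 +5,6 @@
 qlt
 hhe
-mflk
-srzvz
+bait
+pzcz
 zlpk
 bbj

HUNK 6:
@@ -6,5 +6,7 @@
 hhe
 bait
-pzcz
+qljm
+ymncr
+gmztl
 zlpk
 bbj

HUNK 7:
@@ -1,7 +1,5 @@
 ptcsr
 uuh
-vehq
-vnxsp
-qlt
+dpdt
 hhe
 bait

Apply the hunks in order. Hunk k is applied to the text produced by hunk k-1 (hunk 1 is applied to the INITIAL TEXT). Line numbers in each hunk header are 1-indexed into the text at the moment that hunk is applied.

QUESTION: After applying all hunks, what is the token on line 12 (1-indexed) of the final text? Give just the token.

Answer: ogibb

Derivation:
Hunk 1: at line 7 remove [wqtgg] add [xob,edwul,gevmo] -> 13 lines: ptcsr noozl rchh qlt hhe mflk wzi xob edwul gevmo ogibb env hjs
Hunk 2: at line 7 remove [edwul] add [bqv] -> 13 lines: ptcsr noozl rchh qlt hhe mflk wzi xob bqv gevmo ogibb env hjs
Hunk 3: at line 1 remove [noozl,rchh] add [uuh,vehq,vnxsp] -> 14 lines: ptcsr uuh vehq vnxsp qlt hhe mflk wzi xob bqv gevmo ogibb env hjs
Hunk 4: at line 7 remove [wzi,xob,bqv] add [srzvz,zlpk,bbj] -> 14 lines: ptcsr uuh vehq vnxsp qlt hhe mflk srzvz zlpk bbj gevmo ogibb env hjs
Hunk 5: at line 5 remove [mflk,srzvz] add [bait,pzcz] -> 14 lines: ptcsr uuh vehq vnxsp qlt hhe bait pzcz zlpk bbj gevmo ogibb env hjs
Hunk 6: at line 6 remove [pzcz] add [qljm,ymncr,gmztl] -> 16 lines: ptcsr uuh vehq vnxsp qlt hhe bait qljm ymncr gmztl zlpk bbj gevmo ogibb env hjs
Hunk 7: at line 1 remove [vehq,vnxsp,qlt] add [dpdt] -> 14 lines: ptcsr uuh dpdt hhe bait qljm ymncr gmztl zlpk bbj gevmo ogibb env hjs
Final line 12: ogibb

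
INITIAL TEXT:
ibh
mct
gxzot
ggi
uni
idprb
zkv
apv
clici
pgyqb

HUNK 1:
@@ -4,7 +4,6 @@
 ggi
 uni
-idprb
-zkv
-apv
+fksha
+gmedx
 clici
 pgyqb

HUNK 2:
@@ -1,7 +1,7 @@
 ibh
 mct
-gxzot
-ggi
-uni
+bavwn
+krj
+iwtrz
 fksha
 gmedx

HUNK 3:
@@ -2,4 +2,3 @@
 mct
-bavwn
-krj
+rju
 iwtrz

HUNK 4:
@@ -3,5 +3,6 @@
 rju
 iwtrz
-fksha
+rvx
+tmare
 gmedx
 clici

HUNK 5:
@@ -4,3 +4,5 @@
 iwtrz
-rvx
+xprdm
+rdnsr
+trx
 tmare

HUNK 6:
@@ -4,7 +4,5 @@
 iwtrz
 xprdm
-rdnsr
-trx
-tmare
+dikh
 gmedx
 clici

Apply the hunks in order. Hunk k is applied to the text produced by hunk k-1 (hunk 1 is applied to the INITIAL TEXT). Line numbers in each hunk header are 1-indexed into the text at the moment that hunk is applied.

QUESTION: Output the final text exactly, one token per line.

Answer: ibh
mct
rju
iwtrz
xprdm
dikh
gmedx
clici
pgyqb

Derivation:
Hunk 1: at line 4 remove [idprb,zkv,apv] add [fksha,gmedx] -> 9 lines: ibh mct gxzot ggi uni fksha gmedx clici pgyqb
Hunk 2: at line 1 remove [gxzot,ggi,uni] add [bavwn,krj,iwtrz] -> 9 lines: ibh mct bavwn krj iwtrz fksha gmedx clici pgyqb
Hunk 3: at line 2 remove [bavwn,krj] add [rju] -> 8 lines: ibh mct rju iwtrz fksha gmedx clici pgyqb
Hunk 4: at line 3 remove [fksha] add [rvx,tmare] -> 9 lines: ibh mct rju iwtrz rvx tmare gmedx clici pgyqb
Hunk 5: at line 4 remove [rvx] add [xprdm,rdnsr,trx] -> 11 lines: ibh mct rju iwtrz xprdm rdnsr trx tmare gmedx clici pgyqb
Hunk 6: at line 4 remove [rdnsr,trx,tmare] add [dikh] -> 9 lines: ibh mct rju iwtrz xprdm dikh gmedx clici pgyqb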